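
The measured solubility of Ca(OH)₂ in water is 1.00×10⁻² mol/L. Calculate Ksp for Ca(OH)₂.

Ca(OH)₂(s) ⇌ Ca²⁺(aq) + 2 OH⁻(aq)
With molar solubility s: [Ca²⁺] = s, [OH⁻] = 2s.
Ksp = [Ca²⁺][OH⁻]^2 = s · (2s)^2 = 4s^3
Ksp = 4 × (1.00×10⁻²)^3 = 4.00×10⁻⁶

Ksp = 4.00×10⁻⁶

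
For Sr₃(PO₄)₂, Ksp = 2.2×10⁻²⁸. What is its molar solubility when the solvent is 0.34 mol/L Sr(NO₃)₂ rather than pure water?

Sr₃(PO₄)₂(s) ⇌ 3 Sr²⁺(aq) + 2 PO₄³⁻(aq)
The solution already contains Sr²⁺ at 0.34 mol/L. Let s be the molar solubility of Sr₃(PO₄)₂.
[Sr²⁺] ≈ 0.34 mol/L (common ion dominates); [PO₄³⁻] = 2s.
Ksp = [Sr²⁺]^3[PO₄³⁻]^2 = (0.34)^3(2s)^2
(2s)^2 = 2.2×10⁻²⁸ / (0.34)^3 = 5.6×10⁻²⁷
s = 3.7×10⁻¹⁴ mol/L

3.7×10⁻¹⁴ M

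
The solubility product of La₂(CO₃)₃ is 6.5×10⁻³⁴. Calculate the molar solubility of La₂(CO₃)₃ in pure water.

La₂(CO₃)₃(s) ⇌ 2 La³⁺(aq) + 3 CO₃²⁻(aq)
Let s be the molar solubility. Then [La³⁺] = 2s and [CO₃²⁻] = 3s.
Ksp = [La³⁺]^2[CO₃²⁻]^3 = (2s)^2 · (3s)^3 = 108s^5
108s^5 = 6.5×10⁻³⁴  ⇒  s^5 = 6.0×10⁻³⁶
s = 9.0×10⁻⁸ M

9.0×10⁻⁸ M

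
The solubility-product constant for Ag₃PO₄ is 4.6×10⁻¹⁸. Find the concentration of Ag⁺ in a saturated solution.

Ag₃PO₄(s) ⇌ 3 Ag⁺(aq) + PO₄³⁻(aq)
If s mol/L of Ag₃PO₄ dissolves, [Ag⁺] = 3s and [PO₄³⁻] = s.
Ksp = [Ag⁺]^3[PO₄³⁻] = (3s)^3 · s = 27s^4 = 4.6×10⁻¹⁸
s = 2.0×10⁻⁵ mol L⁻¹
[Ag⁺] = 3s = 6.1×10⁻⁵ mol L⁻¹

6.1×10⁻⁵ M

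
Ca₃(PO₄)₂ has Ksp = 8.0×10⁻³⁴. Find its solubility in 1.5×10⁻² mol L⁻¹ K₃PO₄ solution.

5.1×10⁻¹¹ M

Ca₃(PO₄)₂(s) ⇌ 3 Ca²⁺(aq) + 2 PO₄³⁻(aq)
Let s be the solubility of Ca₃(PO₄)₂ here. The common ion gives [PO₄³⁻] ≈ 1.5×10⁻² mol L⁻¹, and [Ca²⁺] = 3s.
Ksp = [Ca²⁺]^3[PO₄³⁻]^2 = (3s)^3(1.5×10⁻²)^2
(3s)^3 = 8.0×10⁻³⁴ / (1.5×10⁻²)^2 = 3.6×10⁻³⁰
s = 5.1×10⁻¹¹ mol L⁻¹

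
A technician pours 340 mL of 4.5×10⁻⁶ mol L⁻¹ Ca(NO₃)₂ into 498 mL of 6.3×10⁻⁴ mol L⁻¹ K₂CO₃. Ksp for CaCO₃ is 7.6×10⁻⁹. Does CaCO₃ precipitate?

No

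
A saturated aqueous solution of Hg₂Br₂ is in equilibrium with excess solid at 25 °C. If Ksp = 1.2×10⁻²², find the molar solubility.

3.1×10⁻⁸ M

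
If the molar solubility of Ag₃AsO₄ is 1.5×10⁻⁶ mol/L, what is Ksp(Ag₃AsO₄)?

Ag₃AsO₄(s) ⇌ 3 Ag⁺(aq) + AsO₄³⁻(aq)
Call the molar solubility s, so that [Ag⁺] = 3s and [AsO₄³⁻] = s.
Ksp = [Ag⁺]^3[AsO₄³⁻] = (3s)^3 · s = 27s^4
Ksp = 27 × (1.5×10⁻⁶)^4 = 1.4×10⁻²²

Ksp = 1.4×10⁻²²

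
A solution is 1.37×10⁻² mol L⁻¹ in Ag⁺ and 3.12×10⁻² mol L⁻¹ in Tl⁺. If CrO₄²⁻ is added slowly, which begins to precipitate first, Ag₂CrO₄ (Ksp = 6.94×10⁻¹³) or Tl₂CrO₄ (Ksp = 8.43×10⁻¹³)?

Tl₂CrO₄

Precipitation begins when Q = Ksp.
For Ag₂CrO₄: [CrO₄²⁻] = (Ksp/[Ag⁺]^2) = 3.70×10⁻⁹ mol L⁻¹
For Tl₂CrO₄: [CrO₄²⁻] = (Ksp/[Tl⁺]^2) = 8.66×10⁻¹⁰ mol L⁻¹
Since Tl₂CrO₄ needs less CrO₄²⁻ to reach saturation, it precipitates first.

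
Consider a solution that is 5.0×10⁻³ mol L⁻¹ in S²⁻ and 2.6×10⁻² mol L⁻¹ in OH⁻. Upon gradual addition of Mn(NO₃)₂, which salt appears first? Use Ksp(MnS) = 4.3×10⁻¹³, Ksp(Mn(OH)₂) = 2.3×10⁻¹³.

MnS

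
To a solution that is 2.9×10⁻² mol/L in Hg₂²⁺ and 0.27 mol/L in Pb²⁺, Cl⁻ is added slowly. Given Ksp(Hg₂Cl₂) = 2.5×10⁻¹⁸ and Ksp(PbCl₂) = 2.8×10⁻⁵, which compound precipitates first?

Hg₂Cl₂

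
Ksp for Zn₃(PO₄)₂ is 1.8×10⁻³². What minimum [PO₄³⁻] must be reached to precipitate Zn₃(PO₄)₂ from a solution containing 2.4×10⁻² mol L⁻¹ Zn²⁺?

3.6×10⁻¹⁴ M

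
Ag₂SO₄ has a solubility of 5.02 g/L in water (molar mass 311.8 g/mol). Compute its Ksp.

Ksp = 1.67×10⁻⁵

Convert to molarity: s = 5.02 / 311.8 = 1.6100×10⁻² mol/L
Ag₂SO₄(s) ⇌ 2 Ag⁺(aq) + SO₄²⁻(aq)
With molar solubility s: [Ag⁺] = 2s, [SO₄²⁻] = s.
Ksp = [Ag⁺]^2[SO₄²⁻] = (2s)^2 · s = 4s^3
Ksp = 4 × (1.6100×10⁻²)^3 = 1.67×10⁻⁵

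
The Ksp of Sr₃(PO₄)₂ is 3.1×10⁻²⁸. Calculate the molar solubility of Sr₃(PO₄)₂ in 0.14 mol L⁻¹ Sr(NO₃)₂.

Sr₃(PO₄)₂(s) ⇌ 3 Sr²⁺(aq) + 2 PO₄³⁻(aq)
Sr²⁺ is already present at 0.14 mol L⁻¹. If s mol/L of Sr₃(PO₄)₂ dissolves, [PO₄³⁻] = 2s while [Sr²⁺] ≈ 0.14 mol L⁻¹.
Ksp = [Sr²⁺]^3[PO₄³⁻]^2 = (0.14)^3(2s)^2
(2s)^2 = 3.1×10⁻²⁸ / (0.14)^3 = 1.1×10⁻²⁵
s = 1.7×10⁻¹³ mol L⁻¹

1.7×10⁻¹³ M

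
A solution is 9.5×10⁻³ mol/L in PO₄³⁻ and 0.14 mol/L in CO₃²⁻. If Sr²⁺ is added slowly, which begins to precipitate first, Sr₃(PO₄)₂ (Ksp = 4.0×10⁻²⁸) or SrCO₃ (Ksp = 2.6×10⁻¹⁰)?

A salt starts to precipitate once the ion product Q reaches its Ksp.
For Sr₃(PO₄)₂: [Sr²⁺] = (Ksp/[PO₄³⁻]^2)^(1/3) = 1.6×10⁻⁸ mol/L
For SrCO₃: [Sr²⁺] = (Ksp/[CO₃²⁻]) = 1.9×10⁻⁹ mol/L
The smaller threshold [Sr²⁺] is reached first, so SrCO₃ precipitates first.

SrCO₃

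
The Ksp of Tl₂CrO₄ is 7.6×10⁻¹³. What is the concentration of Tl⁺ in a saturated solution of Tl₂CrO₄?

Tl₂CrO₄(s) ⇌ 2 Tl⁺(aq) + CrO₄²⁻(aq)
Call the molar solubility s, so that [Tl⁺] = 2s and [CrO₄²⁻] = s.
Ksp = [Tl⁺]^2[CrO₄²⁻] = (2s)^2 · s = 4s^3 = 7.6×10⁻¹³
s = 5.7×10⁻⁵ mol L⁻¹
[Tl⁺] = 2s = 1.1×10⁻⁴ mol L⁻¹

1.1×10⁻⁴ M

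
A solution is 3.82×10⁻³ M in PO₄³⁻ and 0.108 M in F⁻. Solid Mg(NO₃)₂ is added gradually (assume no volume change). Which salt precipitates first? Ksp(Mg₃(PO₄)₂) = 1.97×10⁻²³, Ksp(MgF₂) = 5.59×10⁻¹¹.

Each salt precipitates once Q = Ksp for that salt.
For Mg₃(PO₄)₂: [Mg²⁺] = (Ksp/[PO₄³⁻]^2)^(1/3) = 1.11×10⁻⁶ M
For MgF₂: [Mg²⁺] = (Ksp/[F⁻]^2) = 4.79×10⁻⁹ M
The smaller threshold [Mg²⁺] is reached first, so MgF₂ precipitates first.

MgF₂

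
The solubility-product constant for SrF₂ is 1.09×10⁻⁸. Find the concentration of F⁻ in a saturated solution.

SrF₂(s) ⇌ Sr²⁺(aq) + 2 F⁻(aq)
Let s be the molar solubility. Then [Sr²⁺] = s and [F⁻] = 2s.
Ksp = [Sr²⁺][F⁻]^2 = s · (2s)^2 = 4s^3 = 1.09×10⁻⁸
s = 1.40×10⁻³ M
[F⁻] = 2s = 2.79×10⁻³ M

2.79×10⁻³ M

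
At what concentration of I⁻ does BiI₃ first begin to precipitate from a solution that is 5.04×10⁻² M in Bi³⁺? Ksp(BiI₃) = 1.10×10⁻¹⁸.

Each salt precipitates once Q = Ksp for that salt.
BiI₃(s) ⇌ Bi³⁺(aq) + 3 I⁻(aq)
Ksp = [Bi³⁺][I⁻]^3 = [I⁻]^3(5.04×10⁻²)
[I⁻]^3 = 1.10×10⁻¹⁸ / (5.04×10⁻²) = 2.18×10⁻¹⁷
[I⁻] = 2.79×10⁻⁶ M

2.79×10⁻⁶ M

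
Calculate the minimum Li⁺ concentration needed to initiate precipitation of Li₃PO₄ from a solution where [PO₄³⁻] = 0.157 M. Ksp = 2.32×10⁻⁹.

Precipitation of each salt begins when its ion product equals Ksp.
Li₃PO₄(s) ⇌ 3 Li⁺(aq) + PO₄³⁻(aq)
Ksp = [Li⁺]^3[PO₄³⁻] = [Li⁺]^3(0.157)
[Li⁺]^3 = 2.32×10⁻⁹ / (0.157) = 1.48×10⁻⁸
[Li⁺] = 2.45×10⁻³ M

2.45×10⁻³ M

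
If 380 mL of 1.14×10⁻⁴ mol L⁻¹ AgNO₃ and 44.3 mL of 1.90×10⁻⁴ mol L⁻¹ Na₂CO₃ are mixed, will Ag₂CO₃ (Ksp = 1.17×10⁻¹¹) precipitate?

After mixing, V = 380 mL + 44.3 mL = 424.3 mL.
[Ag⁺] = (1.14×10⁻⁴)(380)/424.3 = 1.02×10⁻⁴ mol L⁻¹
[CO₃²⁻] = (1.90×10⁻⁴)(44.3)/424.3 = 1.98×10⁻⁵ mol L⁻¹
Q = [Ag⁺]^2[CO₃²⁻] = 2.07×10⁻¹³
Since Q (2.07×10⁻¹³) is less than Ksp (1.17×10⁻¹¹), no Ag₂CO₃ precipitates.

No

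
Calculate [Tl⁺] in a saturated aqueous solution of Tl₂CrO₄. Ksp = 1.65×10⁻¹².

1.49×10⁻⁴ M

Tl₂CrO₄(s) ⇌ 2 Tl⁺(aq) + CrO₄²⁻(aq)
For each mole of Tl₂CrO₄ that dissolves per liter, [Tl⁺] = 2s and [CrO₄²⁻] = s; let s denote this solubility.
Ksp = [Tl⁺]^2[CrO₄²⁻] = (2s)^2 · s = 4s^3 = 1.65×10⁻¹²
s = 7.44×10⁻⁵ M
[Tl⁺] = 2s = 1.49×10⁻⁴ M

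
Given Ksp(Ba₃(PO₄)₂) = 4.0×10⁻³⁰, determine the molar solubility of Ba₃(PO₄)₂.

Ba₃(PO₄)₂(s) ⇌ 3 Ba²⁺(aq) + 2 PO₄³⁻(aq)
Call the molar solubility s, so that [Ba²⁺] = 3s and [PO₄³⁻] = 2s.
Ksp = [Ba²⁺]^3[PO₄³⁻]^2 = (3s)^3 · (2s)^2 = 108s^5
108s^5 = 4.0×10⁻³⁰  ⇒  s^5 = 3.7×10⁻³²
s = (3.7×10⁻³²)^(1/5) = 5.2×10⁻⁷ mol L⁻¹

5.2×10⁻⁷ M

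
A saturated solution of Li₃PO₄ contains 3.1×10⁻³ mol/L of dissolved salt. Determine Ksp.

Ksp = 2.5×10⁻⁹

Li₃PO₄(s) ⇌ 3 Li⁺(aq) + PO₄³⁻(aq)
If s mol/L of Li₃PO₄ dissolves, [Li⁺] = 3s and [PO₄³⁻] = s.
Ksp = [Li⁺]^3[PO₄³⁻] = (3s)^3 · s = 27s^4
Ksp = 27 × (3.1×10⁻³)^4 = 2.5×10⁻⁹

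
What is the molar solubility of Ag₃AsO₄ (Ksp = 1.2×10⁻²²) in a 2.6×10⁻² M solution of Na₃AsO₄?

5.5×10⁻⁸ M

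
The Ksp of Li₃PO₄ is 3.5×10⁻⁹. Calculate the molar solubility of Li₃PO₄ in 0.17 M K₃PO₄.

9.1×10⁻⁴ M

Li₃PO₄(s) ⇌ 3 Li⁺(aq) + PO₄³⁻(aq)
Let s be the solubility of Li₃PO₄ here. The common ion gives [PO₄³⁻] ≈ 0.17 M, and [Li⁺] = 3s.
Ksp = [Li⁺]^3[PO₄³⁻] = (3s)^3(0.17)
(3s)^3 = 3.5×10⁻⁹ / (0.17) = 2.1×10⁻⁸
s = 9.1×10⁻⁴ M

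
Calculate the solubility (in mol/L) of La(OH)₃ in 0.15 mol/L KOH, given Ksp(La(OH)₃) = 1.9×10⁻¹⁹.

La(OH)₃(s) ⇌ La³⁺(aq) + 3 OH⁻(aq)
The solution already contains OH⁻ at 0.15 mol/L. Let s be the molar solubility of La(OH)₃.
[OH⁻] ≈ 0.15 mol/L (common ion dominates); [La³⁺] = s.
Ksp = [La³⁺][OH⁻]^3 = s(0.15)^3
s = 1.9×10⁻¹⁹ / (0.15)^3 = 5.6×10⁻¹⁷
s = 5.6×10⁻¹⁷ mol/L

5.6×10⁻¹⁷ M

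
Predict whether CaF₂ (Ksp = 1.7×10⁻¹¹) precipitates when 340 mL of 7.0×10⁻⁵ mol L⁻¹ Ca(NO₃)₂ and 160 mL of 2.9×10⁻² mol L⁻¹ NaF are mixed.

The combined volume is 500 mL.
[Ca²⁺] = (7.0×10⁻⁵)(340)/500 = 4.8×10⁻⁵ mol L⁻¹
[F⁻] = (2.9×10⁻²)(160)/500 = 9.3×10⁻³ mol L⁻¹
Q = [Ca²⁺][F⁻]^2 = 4.1×10⁻⁹
Q = 4.1×10⁻⁹ > Ksp = 1.7×10⁻¹¹, so the solution is supersaturated and CaF₂ precipitates.

Yes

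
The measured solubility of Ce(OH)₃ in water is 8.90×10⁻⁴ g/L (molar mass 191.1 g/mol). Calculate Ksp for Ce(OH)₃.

Ksp = 1.27×10⁻²⁰

Convert to molarity: s = 8.90×10⁻⁴ / 191.1 = 4.6572×10⁻⁶ mol/L
Ce(OH)₃(s) ⇌ Ce³⁺(aq) + 3 OH⁻(aq)
Let s be the molar solubility. Then [Ce³⁺] = s and [OH⁻] = 3s.
Ksp = [Ce³⁺][OH⁻]^3 = s · (3s)^3 = 27s^4
Ksp = 27 × (4.6572×10⁻⁶)^4 = 1.27×10⁻²⁰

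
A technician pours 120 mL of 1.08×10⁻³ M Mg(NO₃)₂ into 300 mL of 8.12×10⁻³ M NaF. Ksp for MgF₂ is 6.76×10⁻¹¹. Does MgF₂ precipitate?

Yes

After mixing, V = 120 mL + 300 mL = 420 mL.
[Mg²⁺] = (1.08×10⁻³)(120)/420 = 3.09×10⁻⁴ M
[F⁻] = (8.12×10⁻³)(300)/420 = 5.80×10⁻³ M
Q = [Mg²⁺][F⁻]^2 = 1.04×10⁻⁸
Since Q (1.04×10⁻⁸) exceeds Ksp (6.76×10⁻¹¹), MgF₂ will precipitate.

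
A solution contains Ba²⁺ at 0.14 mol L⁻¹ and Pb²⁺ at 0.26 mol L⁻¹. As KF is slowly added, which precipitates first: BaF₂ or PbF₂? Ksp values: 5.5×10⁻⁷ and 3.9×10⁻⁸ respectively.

The threshold for precipitation is Q = Ksp.
For BaF₂: [F⁻] = (Ksp/[Ba²⁺])^(1/2) = 2.0×10⁻³ mol L⁻¹
For PbF₂: [F⁻] = (Ksp/[Pb²⁺])^(1/2) = 3.9×10⁻⁴ mol L⁻¹
Since PbF₂ needs less F⁻ to reach saturation, it precipitates first.

PbF₂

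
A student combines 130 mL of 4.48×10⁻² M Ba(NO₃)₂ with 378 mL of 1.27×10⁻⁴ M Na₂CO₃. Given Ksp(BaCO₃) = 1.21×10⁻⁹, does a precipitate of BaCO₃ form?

Yes

After mixing, V = 130 mL + 378 mL = 508 mL.
[Ba²⁺] = (4.48×10⁻²)(130)/508 = 1.15×10⁻² M
[CO₃²⁻] = (1.27×10⁻⁴)(378)/508 = 9.45×10⁻⁵ M
Q = [Ba²⁺][CO₃²⁻] = 1.08×10⁻⁶
Since Q (1.08×10⁻⁶) exceeds Ksp (1.21×10⁻⁹), BaCO₃ will precipitate.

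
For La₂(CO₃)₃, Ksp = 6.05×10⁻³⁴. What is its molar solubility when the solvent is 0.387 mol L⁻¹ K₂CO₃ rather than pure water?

5.11×10⁻¹⁷ M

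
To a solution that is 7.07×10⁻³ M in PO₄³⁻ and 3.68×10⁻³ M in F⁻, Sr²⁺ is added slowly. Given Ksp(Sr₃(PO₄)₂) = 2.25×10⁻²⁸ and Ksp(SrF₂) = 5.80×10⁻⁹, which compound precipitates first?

Sr₃(PO₄)₂

Precipitation begins when Q = Ksp.
For Sr₃(PO₄)₂: [Sr²⁺] = (Ksp/[PO₄³⁻]^2)^(1/3) = 1.65×10⁻⁸ M
For SrF₂: [Sr²⁺] = (Ksp/[F⁻]^2) = 4.28×10⁻⁴ M
Since Sr₃(PO₄)₂ needs less Sr²⁺ to reach saturation, it precipitates first.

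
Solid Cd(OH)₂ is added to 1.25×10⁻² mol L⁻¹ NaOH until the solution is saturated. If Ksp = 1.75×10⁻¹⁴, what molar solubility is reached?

1.12×10⁻¹⁰ M

Cd(OH)₂(s) ⇌ Cd²⁺(aq) + 2 OH⁻(aq)
The solution already contains OH⁻ at 1.25×10⁻² mol L⁻¹. Let s be the molar solubility of Cd(OH)₂.
[OH⁻] ≈ 1.25×10⁻² mol L⁻¹ (common ion dominates); [Cd²⁺] = s.
Ksp = [Cd²⁺][OH⁻]^2 = s(1.25×10⁻²)^2
s = 1.75×10⁻¹⁴ / (1.25×10⁻²)^2 = 1.12×10⁻¹⁰
s = 1.12×10⁻¹⁰ mol L⁻¹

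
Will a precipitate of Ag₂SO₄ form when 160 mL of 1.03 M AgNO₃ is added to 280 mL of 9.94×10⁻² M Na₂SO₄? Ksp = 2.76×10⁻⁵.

After mixing, V = 160 mL + 280 mL = 440 mL.
[Ag⁺] = (1.03)(160)/440 = 0.375 M
[SO₄²⁻] = (9.94×10⁻²)(280)/440 = 6.33×10⁻² M
Q = [Ag⁺]^2[SO₄²⁻] = 8.87×10⁻³
Since Q (8.87×10⁻³) exceeds Ksp (2.76×10⁻⁵), Ag₂SO₄ will precipitate.

Yes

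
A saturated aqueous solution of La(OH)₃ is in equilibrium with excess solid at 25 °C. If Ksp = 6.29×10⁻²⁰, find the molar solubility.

6.95×10⁻⁶ M

La(OH)₃(s) ⇌ La³⁺(aq) + 3 OH⁻(aq)
For each mole of La(OH)₃ that dissolves per liter, [La³⁺] = s and [OH⁻] = 3s; let s denote this solubility.
Ksp = [La³⁺][OH⁻]^3 = s · (3s)^3 = 27s^4
27s^4 = 6.29×10⁻²⁰  ⇒  s^4 = 2.33×10⁻²¹
s = (2.33×10⁻²¹)^(1/4) = 6.95×10⁻⁶ mol/L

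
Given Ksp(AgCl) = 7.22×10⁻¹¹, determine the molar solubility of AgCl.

AgCl(s) ⇌ Ag⁺(aq) + Cl⁻(aq)
Call the molar solubility s, so that [Ag⁺] = s and [Cl⁻] = s.
Ksp = [Ag⁺][Cl⁻] = s · s = s^2
s^2 = 7.22×10⁻¹¹
s = (7.22×10⁻¹¹)^(1/2) = 8.50×10⁻⁶ mol/L

8.50×10⁻⁶ M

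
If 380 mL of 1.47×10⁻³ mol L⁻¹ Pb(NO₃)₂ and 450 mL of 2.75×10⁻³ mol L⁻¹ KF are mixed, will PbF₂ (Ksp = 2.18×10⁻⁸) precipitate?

No

Total volume after mixing = 380 + 450 = 830 mL.
[Pb²⁺] = (1.47×10⁻³)(380)/830 = 6.73×10⁻⁴ mol L⁻¹
[F⁻] = (2.75×10⁻³)(450)/830 = 1.49×10⁻³ mol L⁻¹
Q = [Pb²⁺][F⁻]^2 = 1.50×10⁻⁹
Q = 1.50×10⁻⁹ < Ksp = 2.18×10⁻⁸, so the solution is unsaturated and no precipitate forms.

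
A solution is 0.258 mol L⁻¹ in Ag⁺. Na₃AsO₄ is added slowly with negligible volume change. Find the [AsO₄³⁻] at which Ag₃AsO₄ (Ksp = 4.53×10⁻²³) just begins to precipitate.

Precipitation begins when Q = Ksp.
Ag₃AsO₄(s) ⇌ 3 Ag⁺(aq) + AsO₄³⁻(aq)
Ksp = [Ag⁺]^3[AsO₄³⁻] = [AsO₄³⁻](0.258)^3
[AsO₄³⁻] = 4.53×10⁻²³ / (0.258)^3 = 2.64×10⁻²¹
[AsO₄³⁻] = 2.64×10⁻²¹ mol L⁻¹

2.64×10⁻²¹ M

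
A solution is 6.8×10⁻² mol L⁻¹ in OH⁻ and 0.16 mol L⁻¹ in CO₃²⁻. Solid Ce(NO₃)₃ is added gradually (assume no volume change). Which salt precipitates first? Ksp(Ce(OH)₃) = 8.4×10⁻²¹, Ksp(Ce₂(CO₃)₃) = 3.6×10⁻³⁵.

The threshold for precipitation is Q = Ksp.
For Ce(OH)₃: [Ce³⁺] = (Ksp/[OH⁻]^3) = 2.7×10⁻¹⁷ mol L⁻¹
For Ce₂(CO₃)₃: [Ce³⁺] = (Ksp/[CO₃²⁻]^3)^(1/2) = 9.4×10⁻¹⁷ mol L⁻¹
Since Ce(OH)₃ needs less Ce³⁺ to reach saturation, it precipitates first.

Ce(OH)₃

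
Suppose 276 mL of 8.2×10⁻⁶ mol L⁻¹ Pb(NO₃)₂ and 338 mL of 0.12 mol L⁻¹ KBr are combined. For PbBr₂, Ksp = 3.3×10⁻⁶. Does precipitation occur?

After mixing, V = 276 mL + 338 mL = 614 mL.
[Pb²⁺] = (8.2×10⁻⁶)(276)/614 = 3.7×10⁻⁶ mol L⁻¹
[Br⁻] = (0.12)(338)/614 = 6.6×10⁻² mol L⁻¹
Q = [Pb²⁺][Br⁻]^2 = 1.6×10⁻⁸
Q < Ksp (1.6×10⁻⁸ vs 3.3×10⁻⁶); the solution remains unsaturated and no precipitate forms.

No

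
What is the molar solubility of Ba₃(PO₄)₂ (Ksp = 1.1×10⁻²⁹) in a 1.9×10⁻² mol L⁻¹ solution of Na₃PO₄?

1.0×10⁻⁹ M

Ba₃(PO₄)₂(s) ⇌ 3 Ba²⁺(aq) + 2 PO₄³⁻(aq)
With PO₄³⁻ already at 1.9×10⁻² mol L⁻¹ and s small, take [PO₄³⁻] ≈ 1.9×10⁻² mol L⁻¹ and [Ba²⁺] = 3s.
Ksp = [Ba²⁺]^3[PO₄³⁻]^2 = (3s)^3(1.9×10⁻²)^2
(3s)^3 = 1.1×10⁻²⁹ / (1.9×10⁻²)^2 = 3.0×10⁻²⁶
s = 1.0×10⁻⁹ mol L⁻¹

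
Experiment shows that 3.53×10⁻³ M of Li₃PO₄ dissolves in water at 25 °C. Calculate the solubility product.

Li₃PO₄(s) ⇌ 3 Li⁺(aq) + PO₄³⁻(aq)
With molar solubility s: [Li⁺] = 3s, [PO₄³⁻] = s.
Ksp = [Li⁺]^3[PO₄³⁻] = (3s)^3 · s = 27s^4
Ksp = 27 × (3.53×10⁻³)^4 = 4.19×10⁻⁹

Ksp = 4.19×10⁻⁹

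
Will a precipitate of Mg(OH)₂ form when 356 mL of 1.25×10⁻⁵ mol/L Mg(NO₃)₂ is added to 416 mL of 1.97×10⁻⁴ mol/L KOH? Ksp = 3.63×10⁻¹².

No

The combined volume is 772 mL.
[Mg²⁺] = (1.25×10⁻⁵)(356)/772 = 5.76×10⁻⁶ mol/L
[OH⁻] = (1.97×10⁻⁴)(416)/772 = 1.06×10⁻⁴ mol/L
Q = [Mg²⁺][OH⁻]^2 = 6.50×10⁻¹⁴
Q = 6.50×10⁻¹⁴ < Ksp = 3.63×10⁻¹², so the solution is unsaturated and no precipitate forms.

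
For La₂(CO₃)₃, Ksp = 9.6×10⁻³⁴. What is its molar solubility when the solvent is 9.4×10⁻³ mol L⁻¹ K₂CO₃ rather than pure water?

1.7×10⁻¹⁴ M

La₂(CO₃)₃(s) ⇌ 2 La³⁺(aq) + 3 CO₃²⁻(aq)
With CO₃²⁻ already at 9.4×10⁻³ mol L⁻¹ and s small, take [CO₃²⁻] ≈ 9.4×10⁻³ mol L⁻¹ and [La³⁺] = 2s.
Ksp = [La³⁺]^2[CO₃²⁻]^3 = (2s)^2(9.4×10⁻³)^3
(2s)^2 = 9.6×10⁻³⁴ / (9.4×10⁻³)^3 = 1.2×10⁻²⁷
s = 1.7×10⁻¹⁴ mol L⁻¹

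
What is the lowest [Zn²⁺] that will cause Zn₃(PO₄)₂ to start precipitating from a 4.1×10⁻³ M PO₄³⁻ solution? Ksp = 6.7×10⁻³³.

Precipitation of each salt begins when its ion product equals Ksp.
Zn₃(PO₄)₂(s) ⇌ 3 Zn²⁺(aq) + 2 PO₄³⁻(aq)
Ksp = [Zn²⁺]^3[PO₄³⁻]^2 = [Zn²⁺]^3(4.1×10⁻³)^2
[Zn²⁺]^3 = 6.7×10⁻³³ / (4.1×10⁻³)^2 = 4.0×10⁻²⁸
[Zn²⁺] = 7.4×10⁻¹⁰ M

7.4×10⁻¹⁰ M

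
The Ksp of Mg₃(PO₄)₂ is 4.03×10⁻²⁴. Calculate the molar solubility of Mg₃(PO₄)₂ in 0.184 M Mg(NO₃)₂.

Mg₃(PO₄)₂(s) ⇌ 3 Mg²⁺(aq) + 2 PO₄³⁻(aq)
Mg²⁺ is already present at 0.184 M. If s mol/L of Mg₃(PO₄)₂ dissolves, [PO₄³⁻] = 2s while [Mg²⁺] ≈ 0.184 M.
Ksp = [Mg²⁺]^3[PO₄³⁻]^2 = (0.184)^3(2s)^2
(2s)^2 = 4.03×10⁻²⁴ / (0.184)^3 = 6.47×10⁻²²
s = 1.27×10⁻¹¹ M

1.27×10⁻¹¹ M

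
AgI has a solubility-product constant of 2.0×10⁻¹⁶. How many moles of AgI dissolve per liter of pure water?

1.4×10⁻⁸ M

AgI(s) ⇌ Ag⁺(aq) + I⁻(aq)
Call the molar solubility s, so that [Ag⁺] = s and [I⁻] = s.
Ksp = [Ag⁺][I⁻] = s · s = s^2
s^2 = 2.0×10⁻¹⁶
Taking the 2nd root, s = 1.4×10⁻⁸ M.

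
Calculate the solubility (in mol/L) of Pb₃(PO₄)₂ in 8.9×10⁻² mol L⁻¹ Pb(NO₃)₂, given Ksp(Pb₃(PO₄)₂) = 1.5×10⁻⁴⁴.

Pb₃(PO₄)₂(s) ⇌ 3 Pb²⁺(aq) + 2 PO₄³⁻(aq)
With Pb²⁺ already at 8.9×10⁻² mol L⁻¹ and s small, take [Pb²⁺] ≈ 8.9×10⁻² mol L⁻¹ and [PO₄³⁻] = 2s.
Ksp = [Pb²⁺]^3[PO₄³⁻]^2 = (8.9×10⁻²)^3(2s)^2
(2s)^2 = 1.5×10⁻⁴⁴ / (8.9×10⁻²)^3 = 2.1×10⁻⁴¹
s = 2.3×10⁻²¹ mol L⁻¹

2.3×10⁻²¹ M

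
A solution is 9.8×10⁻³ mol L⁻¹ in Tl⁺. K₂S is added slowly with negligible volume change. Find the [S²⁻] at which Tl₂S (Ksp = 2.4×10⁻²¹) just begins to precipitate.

2.5×10⁻¹⁷ M

Each salt precipitates once Q = Ksp for that salt.
Tl₂S(s) ⇌ 2 Tl⁺(aq) + S²⁻(aq)
Ksp = [Tl⁺]^2[S²⁻] = [S²⁻](9.8×10⁻³)^2
[S²⁻] = 2.4×10⁻²¹ / (9.8×10⁻³)^2 = 2.5×10⁻¹⁷
[S²⁻] = 2.5×10⁻¹⁷ mol L⁻¹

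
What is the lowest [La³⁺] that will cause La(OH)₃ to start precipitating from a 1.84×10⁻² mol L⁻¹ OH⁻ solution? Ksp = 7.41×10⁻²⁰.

1.19×10⁻¹⁴ M

A salt starts to precipitate once the ion product Q reaches its Ksp.
La(OH)₃(s) ⇌ La³⁺(aq) + 3 OH⁻(aq)
Ksp = [La³⁺][OH⁻]^3 = [La³⁺](1.84×10⁻²)^3
[La³⁺] = 7.41×10⁻²⁰ / (1.84×10⁻²)^3 = 1.19×10⁻¹⁴
[La³⁺] = 1.19×10⁻¹⁴ mol L⁻¹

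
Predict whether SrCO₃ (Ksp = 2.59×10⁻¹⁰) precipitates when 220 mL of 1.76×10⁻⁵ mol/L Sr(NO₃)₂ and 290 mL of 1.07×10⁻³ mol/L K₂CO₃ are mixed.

Yes

After mixing, V = 220 mL + 290 mL = 510 mL.
[Sr²⁺] = (1.76×10⁻⁵)(220)/510 = 7.59×10⁻⁶ mol/L
[CO₃²⁻] = (1.07×10⁻³)(290)/510 = 6.08×10⁻⁴ mol/L
Q = [Sr²⁺][CO₃²⁻] = 4.62×10⁻⁹
Since Q (4.62×10⁻⁹) exceeds Ksp (2.59×10⁻¹⁰), SrCO₃ will precipitate.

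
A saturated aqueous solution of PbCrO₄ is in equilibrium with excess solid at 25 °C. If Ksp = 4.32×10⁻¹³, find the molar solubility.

6.57×10⁻⁷ M

PbCrO₄(s) ⇌ Pb²⁺(aq) + CrO₄²⁻(aq)
Let s be the molar solubility. Then [Pb²⁺] = s and [CrO₄²⁻] = s.
Ksp = [Pb²⁺][CrO₄²⁻] = s · s = s^2
s^2 = 4.32×10⁻¹³
Taking the 2nd root, s = 6.57×10⁻⁷ mol/L.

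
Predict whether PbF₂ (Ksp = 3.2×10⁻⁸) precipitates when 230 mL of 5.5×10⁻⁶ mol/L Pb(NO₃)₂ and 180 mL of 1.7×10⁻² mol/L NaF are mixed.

Total volume after mixing = 230 + 180 = 410 mL.
[Pb²⁺] = (5.5×10⁻⁶)(230)/410 = 3.1×10⁻⁶ mol/L
[F⁻] = (1.7×10⁻²)(180)/410 = 7.5×10⁻³ mol/L
Q = [Pb²⁺][F⁻]^2 = 1.7×10⁻¹⁰
Since Q (1.7×10⁻¹⁰) is less than Ksp (3.2×10⁻⁸), no PbF₂ precipitates.

No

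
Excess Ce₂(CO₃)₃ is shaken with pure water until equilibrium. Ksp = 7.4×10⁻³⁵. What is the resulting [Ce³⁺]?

Ce₂(CO₃)₃(s) ⇌ 2 Ce³⁺(aq) + 3 CO₃²⁻(aq)
With molar solubility s: [Ce³⁺] = 2s, [CO₃²⁻] = 3s.
Ksp = [Ce³⁺]^2[CO₃²⁻]^3 = (2s)^2 · (3s)^3 = 108s^5 = 7.4×10⁻³⁵
s = 5.9×10⁻⁸ M
[Ce³⁺] = 2s = 1.2×10⁻⁷ M

1.2×10⁻⁷ M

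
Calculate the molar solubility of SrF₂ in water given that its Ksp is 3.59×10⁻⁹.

SrF₂(s) ⇌ Sr²⁺(aq) + 2 F⁻(aq)
Call the molar solubility s, so that [Sr²⁺] = s and [F⁻] = 2s.
Ksp = [Sr²⁺][F⁻]^2 = s · (2s)^2 = 4s^3
4s^3 = 3.59×10⁻⁹  ⇒  s^3 = 8.98×10⁻¹⁰
s = (8.98×10⁻¹⁰)^(1/3) = 9.65×10⁻⁴ mol/L

9.65×10⁻⁴ M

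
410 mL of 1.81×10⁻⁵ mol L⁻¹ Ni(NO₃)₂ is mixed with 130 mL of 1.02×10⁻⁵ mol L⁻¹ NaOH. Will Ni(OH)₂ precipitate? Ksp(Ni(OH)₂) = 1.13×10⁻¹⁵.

The combined volume is 540 mL.
[Ni²⁺] = (1.81×10⁻⁵)(410)/540 = 1.37×10⁻⁵ mol L⁻¹
[OH⁻] = (1.02×10⁻⁵)(130)/540 = 2.46×10⁻⁶ mol L⁻¹
Q = [Ni²⁺][OH⁻]^2 = 8.29×10⁻¹⁷
Since Q (8.29×10⁻¹⁷) is less than Ksp (1.13×10⁻¹⁵), no Ni(OH)₂ precipitates.

No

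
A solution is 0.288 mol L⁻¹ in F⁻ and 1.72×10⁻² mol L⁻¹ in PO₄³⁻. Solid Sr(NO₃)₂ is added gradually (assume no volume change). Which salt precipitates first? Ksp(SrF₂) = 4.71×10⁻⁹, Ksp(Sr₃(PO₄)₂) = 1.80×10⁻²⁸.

The threshold for precipitation is Q = Ksp.
For SrF₂: [Sr²⁺] = (Ksp/[F⁻]^2) = 5.68×10⁻⁸ mol L⁻¹
For Sr₃(PO₄)₂: [Sr²⁺] = (Ksp/[PO₄³⁻]^2)^(1/3) = 8.47×10⁻⁹ mol L⁻¹
The smaller threshold [Sr²⁺] is reached first, so Sr₃(PO₄)₂ precipitates first.

Sr₃(PO₄)₂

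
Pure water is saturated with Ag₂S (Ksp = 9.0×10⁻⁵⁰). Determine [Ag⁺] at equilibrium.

Ag₂S(s) ⇌ 2 Ag⁺(aq) + S²⁻(aq)
Call the molar solubility s, so that [Ag⁺] = 2s and [S²⁻] = s.
Ksp = [Ag⁺]^2[S²⁻] = (2s)^2 · s = 4s^3 = 9.0×10⁻⁵⁰
s = 2.8×10⁻¹⁷ M
[Ag⁺] = 2s = 5.6×10⁻¹⁷ M

5.6×10⁻¹⁷ M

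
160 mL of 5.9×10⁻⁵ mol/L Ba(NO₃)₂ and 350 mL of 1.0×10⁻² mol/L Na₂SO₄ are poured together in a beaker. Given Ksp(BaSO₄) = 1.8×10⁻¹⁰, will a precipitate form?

After mixing, V = 160 mL + 350 mL = 510 mL.
[Ba²⁺] = (5.9×10⁻⁵)(160)/510 = 1.9×10⁻⁵ mol/L
[SO₄²⁻] = (1.0×10⁻²)(350)/510 = 6.9×10⁻³ mol/L
Q = [Ba²⁺][SO₄²⁻] = 1.3×10⁻⁷
Because Q > Ksp (1.3×10⁻⁷ vs 1.8×10⁻¹⁰), a precipitate of BaSO₄ forms.

Yes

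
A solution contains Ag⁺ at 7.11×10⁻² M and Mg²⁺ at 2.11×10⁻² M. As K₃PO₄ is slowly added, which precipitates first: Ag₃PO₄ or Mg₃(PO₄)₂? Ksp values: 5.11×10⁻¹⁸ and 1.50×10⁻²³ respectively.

Ag₃PO₄

Each salt precipitates once Q = Ksp for that salt.
For Ag₃PO₄: [PO₄³⁻] = (Ksp/[Ag⁺]^3) = 1.42×10⁻¹⁴ M
For Mg₃(PO₄)₂: [PO₄³⁻] = (Ksp/[Mg²⁺]^3)^(1/2) = 1.26×10⁻⁹ M
The smaller threshold [PO₄³⁻] is reached first, so Ag₃PO₄ precipitates first.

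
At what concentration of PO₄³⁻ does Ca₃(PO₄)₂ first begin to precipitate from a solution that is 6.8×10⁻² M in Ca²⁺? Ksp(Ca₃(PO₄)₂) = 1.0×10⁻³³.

1.8×10⁻¹⁵ M

Precipitation of each salt begins when its ion product equals Ksp.
Ca₃(PO₄)₂(s) ⇌ 3 Ca²⁺(aq) + 2 PO₄³⁻(aq)
Ksp = [Ca²⁺]^3[PO₄³⁻]^2 = [PO₄³⁻]^2(6.8×10⁻²)^3
[PO₄³⁻]^2 = 1.0×10⁻³³ / (6.8×10⁻²)^3 = 3.2×10⁻³⁰
[PO₄³⁻] = 1.8×10⁻¹⁵ M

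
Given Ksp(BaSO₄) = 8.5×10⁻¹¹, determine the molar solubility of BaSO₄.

9.2×10⁻⁶ M

BaSO₄(s) ⇌ Ba²⁺(aq) + SO₄²⁻(aq)
Call the molar solubility s, so that [Ba²⁺] = s and [SO₄²⁻] = s.
Ksp = [Ba²⁺][SO₄²⁻] = s · s = s^2
s^2 = 8.5×10⁻¹¹
s = 9.2×10⁻⁶ mol/L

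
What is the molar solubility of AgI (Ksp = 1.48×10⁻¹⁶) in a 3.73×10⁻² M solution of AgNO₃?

3.97×10⁻¹⁵ M

AgI(s) ⇌ Ag⁺(aq) + I⁻(aq)
The solution already contains Ag⁺ at 3.73×10⁻² M. Let s be the molar solubility of AgI.
[Ag⁺] ≈ 3.73×10⁻² M (common ion dominates); [I⁻] = s.
Ksp = [Ag⁺][I⁻] = (3.73×10⁻²)s
s = 1.48×10⁻¹⁶ / (3.73×10⁻²) = 3.97×10⁻¹⁵
s = 3.97×10⁻¹⁵ M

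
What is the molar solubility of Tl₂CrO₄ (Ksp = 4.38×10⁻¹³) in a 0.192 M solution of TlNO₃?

1.19×10⁻¹¹ M

Tl₂CrO₄(s) ⇌ 2 Tl⁺(aq) + CrO₄²⁻(aq)
Tl⁺ is already present at 0.192 M. If s mol/L of Tl₂CrO₄ dissolves, [CrO₄²⁻] = s while [Tl⁺] ≈ 0.192 M.
Ksp = [Tl⁺]^2[CrO₄²⁻] = (0.192)^2s
s = 4.38×10⁻¹³ / (0.192)^2 = 1.19×10⁻¹¹
s = 1.19×10⁻¹¹ M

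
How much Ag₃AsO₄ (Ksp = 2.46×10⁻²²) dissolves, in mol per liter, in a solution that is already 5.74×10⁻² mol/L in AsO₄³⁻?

Ag₃AsO₄(s) ⇌ 3 Ag⁺(aq) + AsO₄³⁻(aq)
Let s be the solubility of Ag₃AsO₄ here. The common ion gives [AsO₄³⁻] ≈ 5.74×10⁻² mol/L, and [Ag⁺] = 3s.
Ksp = [Ag⁺]^3[AsO₄³⁻] = (3s)^3(5.74×10⁻²)
(3s)^3 = 2.46×10⁻²² / (5.74×10⁻²) = 4.29×10⁻²¹
s = 5.41×10⁻⁸ mol/L

5.41×10⁻⁸ M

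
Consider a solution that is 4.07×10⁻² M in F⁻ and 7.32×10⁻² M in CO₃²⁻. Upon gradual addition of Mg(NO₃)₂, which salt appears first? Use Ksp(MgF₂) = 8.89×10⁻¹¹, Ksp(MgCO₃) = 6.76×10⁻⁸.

Precipitation of each salt begins when its ion product equals Ksp.
For MgF₂: [Mg²⁺] = (Ksp/[F⁻]^2) = 5.37×10⁻⁸ M
For MgCO₃: [Mg²⁺] = (Ksp/[CO₃²⁻]) = 9.23×10⁻⁷ M
Since MgF₂ needs less Mg²⁺ to reach saturation, it precipitates first.

MgF₂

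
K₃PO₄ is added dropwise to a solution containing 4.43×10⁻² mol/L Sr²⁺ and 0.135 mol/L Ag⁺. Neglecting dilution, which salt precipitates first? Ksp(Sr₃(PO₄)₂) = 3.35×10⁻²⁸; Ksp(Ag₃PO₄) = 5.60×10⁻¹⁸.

Ag₃PO₄

Precipitation begins when Q = Ksp.
For Sr₃(PO₄)₂: [PO₄³⁻] = (Ksp/[Sr²⁺]^3)^(1/2) = 1.96×10⁻¹² mol/L
For Ag₃PO₄: [PO₄³⁻] = (Ksp/[Ag⁺]^3) = 2.28×10⁻¹⁵ mol/L
Ag₃PO₄ requires the lower [PO₄³⁻], so it precipitates first.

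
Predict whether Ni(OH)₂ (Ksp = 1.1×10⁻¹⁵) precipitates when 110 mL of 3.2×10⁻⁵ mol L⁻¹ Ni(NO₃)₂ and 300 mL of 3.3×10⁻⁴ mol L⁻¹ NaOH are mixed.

Yes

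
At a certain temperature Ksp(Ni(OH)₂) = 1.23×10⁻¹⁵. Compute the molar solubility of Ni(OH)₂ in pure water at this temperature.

6.75×10⁻⁶ M

Ni(OH)₂(s) ⇌ Ni²⁺(aq) + 2 OH⁻(aq)
Call the molar solubility s, so that [Ni²⁺] = s and [OH⁻] = 2s.
Ksp = [Ni²⁺][OH⁻]^2 = s · (2s)^2 = 4s^3
4s^3 = 1.23×10⁻¹⁵  ⇒  s^3 = 3.08×10⁻¹⁶
s = (3.08×10⁻¹⁶)^(1/3) = 6.75×10⁻⁶ M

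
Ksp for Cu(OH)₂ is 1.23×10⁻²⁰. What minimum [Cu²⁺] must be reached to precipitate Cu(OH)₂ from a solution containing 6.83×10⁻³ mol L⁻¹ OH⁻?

The threshold for precipitation is Q = Ksp.
Cu(OH)₂(s) ⇌ Cu²⁺(aq) + 2 OH⁻(aq)
Ksp = [Cu²⁺][OH⁻]^2 = [Cu²⁺](6.83×10⁻³)^2
[Cu²⁺] = 1.23×10⁻²⁰ / (6.83×10⁻³)^2 = 2.64×10⁻¹⁶
[Cu²⁺] = 2.64×10⁻¹⁶ mol L⁻¹

2.64×10⁻¹⁶ M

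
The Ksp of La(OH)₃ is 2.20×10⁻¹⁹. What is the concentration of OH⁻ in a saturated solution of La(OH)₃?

2.85×10⁻⁵ M

La(OH)₃(s) ⇌ La³⁺(aq) + 3 OH⁻(aq)
With molar solubility s: [La³⁺] = s, [OH⁻] = 3s.
Ksp = [La³⁺][OH⁻]^3 = s · (3s)^3 = 27s^4 = 2.20×10⁻¹⁹
s = 9.50×10⁻⁶ mol/L
[OH⁻] = 3s = 2.85×10⁻⁵ mol/L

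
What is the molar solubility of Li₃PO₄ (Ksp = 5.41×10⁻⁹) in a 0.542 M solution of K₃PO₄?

Li₃PO₄(s) ⇌ 3 Li⁺(aq) + PO₄³⁻(aq)
PO₄³⁻ is already present at 0.542 M. If s mol/L of Li₃PO₄ dissolves, [Li⁺] = 3s while [PO₄³⁻] ≈ 0.542 M.
Ksp = [Li⁺]^3[PO₄³⁻] = (3s)^3(0.542)
(3s)^3 = 5.41×10⁻⁹ / (0.542) = 9.98×10⁻⁹
s = 7.18×10⁻⁴ M

7.18×10⁻⁴ M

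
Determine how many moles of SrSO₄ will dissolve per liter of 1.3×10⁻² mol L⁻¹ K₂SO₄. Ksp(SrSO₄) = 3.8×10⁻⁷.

SrSO₄(s) ⇌ Sr²⁺(aq) + SO₄²⁻(aq)
With SO₄²⁻ already at 1.3×10⁻² mol L⁻¹ and s small, take [SO₄²⁻] ≈ 1.3×10⁻² mol L⁻¹ and [Sr²⁺] = s.
Ksp = [Sr²⁺][SO₄²⁻] = s(1.3×10⁻²)
s = 3.8×10⁻⁷ / (1.3×10⁻²) = 2.9×10⁻⁵
s = 2.9×10⁻⁵ mol L⁻¹

2.9×10⁻⁵ M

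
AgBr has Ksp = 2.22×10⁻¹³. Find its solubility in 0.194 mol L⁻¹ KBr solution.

AgBr(s) ⇌ Ag⁺(aq) + Br⁻(aq)
Let s be the solubility of AgBr here. The common ion gives [Br⁻] ≈ 0.194 mol L⁻¹, and [Ag⁺] = s.
Ksp = [Ag⁺][Br⁻] = s(0.194)
s = 2.22×10⁻¹³ / (0.194) = 1.14×10⁻¹²
s = 1.14×10⁻¹² mol L⁻¹

1.14×10⁻¹² M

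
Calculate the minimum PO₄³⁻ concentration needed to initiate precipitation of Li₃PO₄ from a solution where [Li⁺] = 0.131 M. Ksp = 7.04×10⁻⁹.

3.13×10⁻⁶ M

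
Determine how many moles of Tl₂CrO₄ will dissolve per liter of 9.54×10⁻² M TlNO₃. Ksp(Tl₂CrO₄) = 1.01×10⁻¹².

1.11×10⁻¹⁰ M

Tl₂CrO₄(s) ⇌ 2 Tl⁺(aq) + CrO₄²⁻(aq)
With Tl⁺ already at 9.54×10⁻² M and s small, take [Tl⁺] ≈ 9.54×10⁻² M and [CrO₄²⁻] = s.
Ksp = [Tl⁺]^2[CrO₄²⁻] = (9.54×10⁻²)^2s
s = 1.01×10⁻¹² / (9.54×10⁻²)^2 = 1.11×10⁻¹⁰
s = 1.11×10⁻¹⁰ M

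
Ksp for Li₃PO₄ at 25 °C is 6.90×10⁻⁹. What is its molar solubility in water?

Li₃PO₄(s) ⇌ 3 Li⁺(aq) + PO₄³⁻(aq)
Let s be the molar solubility. Then [Li⁺] = 3s and [PO₄³⁻] = s.
Ksp = [Li⁺]^3[PO₄³⁻] = (3s)^3 · s = 27s^4
27s^4 = 6.90×10⁻⁹  ⇒  s^4 = 2.56×10⁻¹⁰
s = (2.56×10⁻¹⁰)^(1/4) = 4.00×10⁻³ M

4.00×10⁻³ M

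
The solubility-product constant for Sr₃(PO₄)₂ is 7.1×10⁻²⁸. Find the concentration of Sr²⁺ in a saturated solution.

4.4×10⁻⁶ M

Sr₃(PO₄)₂(s) ⇌ 3 Sr²⁺(aq) + 2 PO₄³⁻(aq)
Call the molar solubility s, so that [Sr²⁺] = 3s and [PO₄³⁻] = 2s.
Ksp = [Sr²⁺]^3[PO₄³⁻]^2 = (3s)^3 · (2s)^2 = 108s^5 = 7.1×10⁻²⁸
s = 1.5×10⁻⁶ mol/L
[Sr²⁺] = 3s = 4.4×10⁻⁶ mol/L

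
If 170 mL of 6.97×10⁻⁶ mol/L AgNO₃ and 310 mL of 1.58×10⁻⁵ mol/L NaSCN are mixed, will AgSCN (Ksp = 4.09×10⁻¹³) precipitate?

Yes

After mixing, V = 170 mL + 310 mL = 480 mL.
[Ag⁺] = (6.97×10⁻⁶)(170)/480 = 2.47×10⁻⁶ mol/L
[SCN⁻] = (1.58×10⁻⁵)(310)/480 = 1.02×10⁻⁵ mol/L
Q = [Ag⁺][SCN⁻] = 2.52×10⁻¹¹
Since Q (2.52×10⁻¹¹) exceeds Ksp (4.09×10⁻¹³), AgSCN will precipitate.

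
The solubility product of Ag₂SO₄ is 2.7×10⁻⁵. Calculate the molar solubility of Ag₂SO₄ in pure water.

1.9×10⁻² M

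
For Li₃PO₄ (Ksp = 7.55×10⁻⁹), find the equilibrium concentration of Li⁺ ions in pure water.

1.23×10⁻² M

Li₃PO₄(s) ⇌ 3 Li⁺(aq) + PO₄³⁻(aq)
Call the molar solubility s, so that [Li⁺] = 3s and [PO₄³⁻] = s.
Ksp = [Li⁺]^3[PO₄³⁻] = (3s)^3 · s = 27s^4 = 7.55×10⁻⁹
s = 4.09×10⁻³ M
[Li⁺] = 3s = 1.23×10⁻² M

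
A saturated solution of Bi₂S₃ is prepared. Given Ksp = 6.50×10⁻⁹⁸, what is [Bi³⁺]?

2.86×10⁻²⁰ M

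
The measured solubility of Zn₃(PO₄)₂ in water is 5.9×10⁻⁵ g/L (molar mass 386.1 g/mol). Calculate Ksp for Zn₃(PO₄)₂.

Ksp = 9.0×10⁻³³

Molar solubility s = (5.9×10⁻⁵ g/L) / (386.1 g/mol) = 1.528×10⁻⁷ mol/L
Zn₃(PO₄)₂(s) ⇌ 3 Zn²⁺(aq) + 2 PO₄³⁻(aq)
With molar solubility s: [Zn²⁺] = 3s, [PO₄³⁻] = 2s.
Ksp = [Zn²⁺]^3[PO₄³⁻]^2 = (3s)^3 · (2s)^2 = 108s^5
Ksp = 108 × (1.528×10⁻⁷)^5 = 9.0×10⁻³³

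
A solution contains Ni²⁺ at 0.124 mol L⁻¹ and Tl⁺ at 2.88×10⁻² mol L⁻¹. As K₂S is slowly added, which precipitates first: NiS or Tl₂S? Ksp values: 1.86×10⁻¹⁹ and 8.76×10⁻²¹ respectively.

Precipitation begins when Q = Ksp.
For NiS: [S²⁻] = (Ksp/[Ni²⁺]) = 1.50×10⁻¹⁸ mol L⁻¹
For Tl₂S: [S²⁻] = (Ksp/[Tl⁺]^2) = 1.06×10⁻¹⁷ mol L⁻¹
NiS requires the lower [S²⁻], so it precipitates first.

NiS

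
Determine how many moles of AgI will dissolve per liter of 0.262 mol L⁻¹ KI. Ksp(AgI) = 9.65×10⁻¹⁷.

3.68×10⁻¹⁶ M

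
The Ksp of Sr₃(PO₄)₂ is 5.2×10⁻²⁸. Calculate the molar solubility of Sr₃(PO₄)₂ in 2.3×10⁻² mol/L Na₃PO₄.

Sr₃(PO₄)₂(s) ⇌ 3 Sr²⁺(aq) + 2 PO₄³⁻(aq)
The solution already contains PO₄³⁻ at 2.3×10⁻² mol/L. Let s be the molar solubility of Sr₃(PO₄)₂.
[PO₄³⁻] ≈ 2.3×10⁻² mol/L (common ion dominates); [Sr²⁺] = 3s.
Ksp = [Sr²⁺]^3[PO₄³⁻]^2 = (3s)^3(2.3×10⁻²)^2
(3s)^3 = 5.2×10⁻²⁸ / (2.3×10⁻²)^2 = 9.8×10⁻²⁵
s = 3.3×10⁻⁹ mol/L

3.3×10⁻⁹ M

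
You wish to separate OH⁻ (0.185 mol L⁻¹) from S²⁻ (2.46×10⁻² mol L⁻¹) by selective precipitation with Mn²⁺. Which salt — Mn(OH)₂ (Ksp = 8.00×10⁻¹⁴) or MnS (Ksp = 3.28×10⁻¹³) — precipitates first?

Mn(OH)₂

The threshold for precipitation is Q = Ksp.
For Mn(OH)₂: [Mn²⁺] = (Ksp/[OH⁻]^2) = 2.34×10⁻¹² mol L⁻¹
For MnS: [Mn²⁺] = (Ksp/[S²⁻]) = 1.33×10⁻¹¹ mol L⁻¹
Since Mn(OH)₂ needs less Mn²⁺ to reach saturation, it precipitates first.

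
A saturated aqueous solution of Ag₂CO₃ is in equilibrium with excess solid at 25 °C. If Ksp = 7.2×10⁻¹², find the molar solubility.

1.2×10⁻⁴ M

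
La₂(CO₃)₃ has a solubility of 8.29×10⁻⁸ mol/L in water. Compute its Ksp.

Ksp = 4.23×10⁻³⁴

La₂(CO₃)₃(s) ⇌ 2 La³⁺(aq) + 3 CO₃²⁻(aq)
With molar solubility s: [La³⁺] = 2s, [CO₃²⁻] = 3s.
Ksp = [La³⁺]^2[CO₃²⁻]^3 = (2s)^2 · (3s)^3 = 108s^5
Ksp = 108 × (8.29×10⁻⁸)^5 = 4.23×10⁻³⁴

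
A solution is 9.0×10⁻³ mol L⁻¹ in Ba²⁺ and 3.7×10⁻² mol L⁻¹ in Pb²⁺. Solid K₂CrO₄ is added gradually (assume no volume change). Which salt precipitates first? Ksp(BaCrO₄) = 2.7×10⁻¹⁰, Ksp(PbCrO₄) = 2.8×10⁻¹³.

A salt starts to precipitate once the ion product Q reaches its Ksp.
For BaCrO₄: [CrO₄²⁻] = (Ksp/[Ba²⁺]) = 3.0×10⁻⁸ mol L⁻¹
For PbCrO₄: [CrO₄²⁻] = (Ksp/[Pb²⁺]) = 7.6×10⁻¹² mol L⁻¹
The smaller threshold [CrO₄²⁻] is reached first, so PbCrO₄ precipitates first.

PbCrO₄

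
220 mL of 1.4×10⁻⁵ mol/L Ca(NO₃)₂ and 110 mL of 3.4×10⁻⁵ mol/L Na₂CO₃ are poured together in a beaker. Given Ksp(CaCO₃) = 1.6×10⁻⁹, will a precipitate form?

After mixing, V = 220 mL + 110 mL = 330 mL.
[Ca²⁺] = (1.4×10⁻⁵)(220)/330 = 9.3×10⁻⁶ mol/L
[CO₃²⁻] = (3.4×10⁻⁵)(110)/330 = 1.1×10⁻⁵ mol/L
Q = [Ca²⁺][CO₃²⁻] = 1.1×10⁻¹⁰
Q < Ksp (1.1×10⁻¹⁰ vs 1.6×10⁻⁹); the solution remains unsaturated and no precipitate forms.

No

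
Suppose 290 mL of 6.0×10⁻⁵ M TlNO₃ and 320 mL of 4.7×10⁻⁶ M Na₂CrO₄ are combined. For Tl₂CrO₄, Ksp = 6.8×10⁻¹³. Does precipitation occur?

Total volume after mixing = 290 + 320 = 610 mL.
[Tl⁺] = (6.0×10⁻⁵)(290)/610 = 2.9×10⁻⁵ M
[CrO₄²⁻] = (4.7×10⁻⁶)(320)/610 = 2.5×10⁻⁶ M
Q = [Tl⁺]^2[CrO₄²⁻] = 2.0×10⁻¹⁵
Q = 2.0×10⁻¹⁵ < Ksp = 6.8×10⁻¹³, so the solution is unsaturated and no precipitate forms.

No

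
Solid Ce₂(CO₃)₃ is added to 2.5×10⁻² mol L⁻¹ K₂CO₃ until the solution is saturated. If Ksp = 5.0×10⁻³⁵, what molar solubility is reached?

8.9×10⁻¹⁶ M

Ce₂(CO₃)₃(s) ⇌ 2 Ce³⁺(aq) + 3 CO₃²⁻(aq)
With CO₃²⁻ already at 2.5×10⁻² mol L⁻¹ and s small, take [CO₃²⁻] ≈ 2.5×10⁻² mol L⁻¹ and [Ce³⁺] = 2s.
Ksp = [Ce³⁺]^2[CO₃²⁻]^3 = (2s)^2(2.5×10⁻²)^3
(2s)^2 = 5.0×10⁻³⁵ / (2.5×10⁻²)^3 = 3.2×10⁻³⁰
s = 8.9×10⁻¹⁶ mol L⁻¹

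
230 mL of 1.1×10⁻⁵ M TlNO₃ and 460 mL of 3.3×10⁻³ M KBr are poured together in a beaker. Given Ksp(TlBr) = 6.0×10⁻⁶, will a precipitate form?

Total volume after mixing = 230 + 460 = 690 mL.
[Tl⁺] = (1.1×10⁻⁵)(230)/690 = 3.7×10⁻⁶ M
[Br⁻] = (3.3×10⁻³)(460)/690 = 2.2×10⁻³ M
Q = [Tl⁺][Br⁻] = 8.1×10⁻⁹
Q = 8.1×10⁻⁹ < Ksp = 6.0×10⁻⁶, so the solution is unsaturated and no precipitate forms.

No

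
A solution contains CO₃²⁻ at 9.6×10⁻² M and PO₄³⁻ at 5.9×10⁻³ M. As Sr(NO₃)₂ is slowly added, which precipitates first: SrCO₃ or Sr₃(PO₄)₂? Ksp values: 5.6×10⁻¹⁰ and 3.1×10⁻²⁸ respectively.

A salt starts to precipitate once the ion product Q reaches its Ksp.
For SrCO₃: [Sr²⁺] = (Ksp/[CO₃²⁻]) = 5.8×10⁻⁹ M
For Sr₃(PO₄)₂: [Sr²⁺] = (Ksp/[PO₄³⁻]^2)^(1/3) = 2.1×10⁻⁸ M
SrCO₃ requires the lower [Sr²⁺], so it precipitates first.

SrCO₃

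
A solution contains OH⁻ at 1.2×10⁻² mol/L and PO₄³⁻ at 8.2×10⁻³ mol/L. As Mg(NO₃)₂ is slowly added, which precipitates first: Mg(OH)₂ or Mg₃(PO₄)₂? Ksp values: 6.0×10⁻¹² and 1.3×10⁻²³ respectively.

A salt starts to precipitate once the ion product Q reaches its Ksp.
For Mg(OH)₂: [Mg²⁺] = (Ksp/[OH⁻]^2) = 4.2×10⁻⁸ mol/L
For Mg₃(PO₄)₂: [Mg²⁺] = (Ksp/[PO₄³⁻]^2)^(1/3) = 5.8×10⁻⁷ mol/L
The smaller threshold [Mg²⁺] is reached first, so Mg(OH)₂ precipitates first.

Mg(OH)₂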